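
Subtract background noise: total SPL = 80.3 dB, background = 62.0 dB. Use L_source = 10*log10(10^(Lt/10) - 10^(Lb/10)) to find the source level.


10^(80.3/10) = 1.07152e+08
10^(62.0/10) = 1.58489e+06
Difference = 1.07152e+08 - 1.58489e+06 = 1.05567e+08
L_source = 10*log10(1.05567e+08) = 80.235 dB


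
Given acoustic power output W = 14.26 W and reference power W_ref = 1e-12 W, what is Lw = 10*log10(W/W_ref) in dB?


W / W_ref = 14.26 / 1e-12 = 1.426e+13
Lw = 10 * log10(1.426e+13) = 131.54 dB


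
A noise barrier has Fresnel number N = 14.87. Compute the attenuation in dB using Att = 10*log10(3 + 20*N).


3 + 20*N = 3 + 20*14.87 = 300.4
Att = 10*log10(300.4) = 24.777 dB


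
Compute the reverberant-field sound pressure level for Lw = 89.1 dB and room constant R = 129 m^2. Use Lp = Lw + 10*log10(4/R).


4/R = 4/129 = 0.0310078
Lp = 89.1 + 10*log10(0.0310078) = 74.015 dB


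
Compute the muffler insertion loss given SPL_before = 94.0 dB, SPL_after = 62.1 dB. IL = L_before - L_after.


Insertion loss = SPL without muffler - SPL with muffler
IL = 94.0 - 62.1 = 31.9 dB


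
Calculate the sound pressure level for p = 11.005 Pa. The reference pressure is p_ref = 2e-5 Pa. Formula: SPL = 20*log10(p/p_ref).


p / p_ref = 11.005 / 2e-5 = 550250
SPL = 20 * log10(550250) = 114.81 dB


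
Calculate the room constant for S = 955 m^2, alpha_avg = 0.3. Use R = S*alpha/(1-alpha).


R = 955 * 0.3 / (1 - 0.3) = 409.29 m^2


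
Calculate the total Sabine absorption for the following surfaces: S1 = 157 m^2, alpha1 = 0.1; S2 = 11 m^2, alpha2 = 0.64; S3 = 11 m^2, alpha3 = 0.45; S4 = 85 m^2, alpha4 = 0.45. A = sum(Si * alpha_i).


157 * 0.1 = 15.7
11 * 0.64 = 7.04
11 * 0.45 = 4.95
85 * 0.45 = 38.25
A_total = 15.7 + 7.04 + 4.95 + 38.25 = 65.94 m^2


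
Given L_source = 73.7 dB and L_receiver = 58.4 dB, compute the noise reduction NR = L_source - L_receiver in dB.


NR = L_source - L_receiver (difference between source and receiving room levels)
NR = 73.7 - 58.4 = 15.3 dB


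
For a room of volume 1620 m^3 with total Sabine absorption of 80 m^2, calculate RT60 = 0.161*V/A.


RT60 = 0.161 * 1620 / 80 = 3.2603 s


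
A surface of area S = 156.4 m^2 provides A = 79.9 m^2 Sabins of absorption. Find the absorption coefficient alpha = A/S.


Absorption coefficient = absorbed power / incident power
alpha = A / S = 79.9 / 156.4 = 0.51087


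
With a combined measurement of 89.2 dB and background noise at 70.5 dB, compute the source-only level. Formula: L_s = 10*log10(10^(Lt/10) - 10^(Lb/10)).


10^(89.2/10) = 8.31764e+08
10^(70.5/10) = 1.12202e+07
Difference = 8.31764e+08 - 1.12202e+07 = 8.20544e+08
L_source = 10*log10(8.20544e+08) = 89.141 dB


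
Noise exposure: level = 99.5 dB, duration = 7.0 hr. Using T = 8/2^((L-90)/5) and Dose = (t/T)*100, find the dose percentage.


T_allowed = 8 / 2^((99.5 - 90)/5) = 2.14355 hr
Dose = 7.0 / 2.14355 * 100 = 326.56 %


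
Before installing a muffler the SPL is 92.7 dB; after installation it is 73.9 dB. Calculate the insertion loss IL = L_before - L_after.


Insertion loss = SPL without muffler - SPL with muffler
IL = 92.7 - 73.9 = 18.8 dB


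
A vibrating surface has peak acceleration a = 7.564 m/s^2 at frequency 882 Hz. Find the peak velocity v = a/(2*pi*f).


omega = 2*pi*f = 2*pi*882 = 5541.77 rad/s
v = a / omega = 7.564 / 5541.77 = 0.0013649 m/s


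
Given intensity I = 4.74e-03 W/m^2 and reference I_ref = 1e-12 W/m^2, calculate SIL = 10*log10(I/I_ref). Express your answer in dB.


I / I_ref = 4.74e-03 / 1e-12 = 4.74e+09
SIL = 10 * log10(4.74e+09) = 96.758 dB


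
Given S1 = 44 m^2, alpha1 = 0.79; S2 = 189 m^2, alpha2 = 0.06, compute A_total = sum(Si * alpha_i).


44 * 0.79 = 34.76
189 * 0.06 = 11.34
A_total = 34.76 + 11.34 = 46.1 m^2


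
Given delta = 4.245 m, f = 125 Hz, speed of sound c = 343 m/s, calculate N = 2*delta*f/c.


N = 2*delta*f/c = 2*delta/lambda, where lambda = c/f
lambda = 343 / 125 = 2.744 m
N = 2 * 4.245 / 2.744 = 3.094


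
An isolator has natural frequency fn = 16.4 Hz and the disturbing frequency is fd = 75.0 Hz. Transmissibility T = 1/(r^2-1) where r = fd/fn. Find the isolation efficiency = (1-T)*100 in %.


r = 75.0 / 16.4 = 4.57317
r^2 - 1 = 4.57317^2 - 1 = 19.9139
T = 1/19.9139 = 0.0502162
Efficiency = (1 - 0.0502162)*100 = 94.978 %


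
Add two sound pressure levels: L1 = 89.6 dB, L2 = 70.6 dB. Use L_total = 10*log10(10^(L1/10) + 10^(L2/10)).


10^(89.6/10) = 9.12011e+08
10^(70.6/10) = 1.14815e+07
Sum = 9.12011e+08 + 1.14815e+07 = 9.23492e+08
L_total = 10*log10(9.23492e+08) = 89.654 dB


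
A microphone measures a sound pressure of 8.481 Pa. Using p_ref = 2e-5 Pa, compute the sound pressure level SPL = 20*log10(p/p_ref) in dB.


p / p_ref = 8.481 / 2e-5 = 424050
SPL = 20 * log10(424050) = 112.55 dB


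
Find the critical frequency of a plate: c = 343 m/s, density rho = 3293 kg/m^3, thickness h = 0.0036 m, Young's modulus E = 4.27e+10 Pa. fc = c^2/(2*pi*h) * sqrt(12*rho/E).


12*rho/E = 12*3293/4.27e+10 = 9.25433e-07
sqrt(12*rho/E) = sqrt(9.25433e-07) = 0.000961994
c^2/(2*pi*h) = 343^2/(2*pi*0.0036) = 5.20123e+06
fc = 5.20123e+06 * 0.000961994 = 5003.6 Hz


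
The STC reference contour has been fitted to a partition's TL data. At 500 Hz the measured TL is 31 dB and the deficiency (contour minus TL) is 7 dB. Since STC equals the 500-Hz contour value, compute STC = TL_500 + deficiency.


By ASTM E413, STC = value of the fitted reference contour at 500 Hz.
Contour value at 500 Hz = TL_500 + deficiency = 31 + 7 = 38
STC = 38


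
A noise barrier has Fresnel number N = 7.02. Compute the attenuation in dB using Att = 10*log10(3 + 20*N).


3 + 20*N = 3 + 20*7.02 = 143.4
Att = 10*log10(143.4) = 21.565 dB


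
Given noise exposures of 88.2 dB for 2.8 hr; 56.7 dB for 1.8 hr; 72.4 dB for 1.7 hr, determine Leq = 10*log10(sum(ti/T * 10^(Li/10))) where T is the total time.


T_total = 2.8 + 1.8 + 1.7 = 6.3 hr
(2.8/6.3) * 10^(88.2/10) = 2.93642e+08
(1.8/6.3) * 10^(56.7/10) = 133639
(1.7/6.3) * 10^(72.4/10) = 4.6893e+06
Sum = 2.93642e+08 + 133639 + 4.6893e+06 = 2.98465e+08
Leq = 10*log10(2.98465e+08) = 84.749 dB


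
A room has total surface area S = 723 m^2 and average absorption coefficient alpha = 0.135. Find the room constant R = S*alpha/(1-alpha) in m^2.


R = 723 * 0.135 / (1 - 0.135) = 112.84 m^2


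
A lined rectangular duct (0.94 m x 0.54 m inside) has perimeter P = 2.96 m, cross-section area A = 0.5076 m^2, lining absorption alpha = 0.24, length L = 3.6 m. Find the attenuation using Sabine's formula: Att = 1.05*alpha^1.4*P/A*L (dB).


alpha^1.4 = 0.24^1.4 = 0.135611
Attenuation rate = 1.05 * alpha^1.4 * P / A
= 1.05 * 0.135611 * 2.96 / 0.5076 = 0.830337 dB/m
Total Att = 0.830337 * 3.6 = 2.9892 dB


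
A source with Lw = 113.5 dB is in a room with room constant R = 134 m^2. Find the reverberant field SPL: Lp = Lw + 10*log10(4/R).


4/R = 4/134 = 0.0298507
Lp = 113.5 + 10*log10(0.0298507) = 98.25 dB


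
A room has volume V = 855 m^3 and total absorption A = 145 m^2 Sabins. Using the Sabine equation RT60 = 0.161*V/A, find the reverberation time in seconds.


RT60 = 0.161 * 855 / 145 = 0.94934 s


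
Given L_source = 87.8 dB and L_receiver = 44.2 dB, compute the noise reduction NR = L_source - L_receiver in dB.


NR = L_source - L_receiver (difference between source and receiving room levels)
NR = 87.8 - 44.2 = 43.6 dB


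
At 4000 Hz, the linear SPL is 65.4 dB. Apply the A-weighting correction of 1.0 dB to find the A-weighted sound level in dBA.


A-weighting table: 4000 Hz -> 1.0 dB correction
SPL_A = SPL + correction = 65.4 + (1.0) = 66.4 dBA


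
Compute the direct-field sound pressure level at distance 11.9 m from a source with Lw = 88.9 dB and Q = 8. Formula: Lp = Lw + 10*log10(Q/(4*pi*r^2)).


4*pi*r^2 = 4*pi*11.9^2 = 1779.52 m^2
Q / (4*pi*r^2) = 8 / 1779.52 = 0.00449559
Lp = 88.9 + 10*log10(0.00449559) = 65.428 dB


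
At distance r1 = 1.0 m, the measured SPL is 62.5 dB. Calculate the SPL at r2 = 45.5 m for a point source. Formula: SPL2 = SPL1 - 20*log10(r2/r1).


r2/r1 = 45.5/1.0 = 45.5
Correction = 20*log10(45.5) = 33.1602 dB
SPL2 = 62.5 - 33.1602 = 29.34 dB


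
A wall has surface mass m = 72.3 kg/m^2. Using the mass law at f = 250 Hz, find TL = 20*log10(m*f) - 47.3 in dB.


m * f = 72.3 * 250 = 18075
20*log10(18075) = 85.1416 dB
TL = 85.1416 - 47.3 = 37.842 dB


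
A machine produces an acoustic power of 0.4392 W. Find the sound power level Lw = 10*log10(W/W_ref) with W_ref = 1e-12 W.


W / W_ref = 0.4392 / 1e-12 = 4.392e+11
Lw = 10 * log10(4.392e+11) = 116.43 dB


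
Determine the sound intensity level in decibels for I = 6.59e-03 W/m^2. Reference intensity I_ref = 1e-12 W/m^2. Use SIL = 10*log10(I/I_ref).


I / I_ref = 6.59e-03 / 1e-12 = 6.59e+09
SIL = 10 * log10(6.59e+09) = 98.189 dB


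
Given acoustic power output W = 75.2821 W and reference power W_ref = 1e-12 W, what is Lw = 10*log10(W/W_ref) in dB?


W / W_ref = 75.2821 / 1e-12 = 7.52821e+13
Lw = 10 * log10(7.52821e+13) = 138.77 dB


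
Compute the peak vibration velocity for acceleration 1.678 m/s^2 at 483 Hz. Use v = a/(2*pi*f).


omega = 2*pi*f = 2*pi*483 = 3034.78 rad/s
v = a / omega = 1.678 / 3034.78 = 0.00055292 m/s


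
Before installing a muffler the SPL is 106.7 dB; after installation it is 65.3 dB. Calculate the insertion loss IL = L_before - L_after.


Insertion loss = SPL without muffler - SPL with muffler
IL = 106.7 - 65.3 = 41.4 dB


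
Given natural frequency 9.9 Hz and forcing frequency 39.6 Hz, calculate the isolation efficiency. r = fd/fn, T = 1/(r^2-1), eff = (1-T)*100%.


r = 39.6 / 9.9 = 4
r^2 - 1 = 4^2 - 1 = 15
T = 1/15 = 0.0666667
Efficiency = (1 - 0.0666667)*100 = 93.333 %


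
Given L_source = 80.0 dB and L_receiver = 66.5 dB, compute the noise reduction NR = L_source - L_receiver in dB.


NR = L_source - L_receiver (difference between source and receiving room levels)
NR = 80.0 - 66.5 = 13.5 dB


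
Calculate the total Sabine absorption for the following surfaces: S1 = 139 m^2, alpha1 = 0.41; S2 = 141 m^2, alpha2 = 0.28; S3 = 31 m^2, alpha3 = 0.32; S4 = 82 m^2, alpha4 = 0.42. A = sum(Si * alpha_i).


139 * 0.41 = 56.99
141 * 0.28 = 39.48
31 * 0.32 = 9.92
82 * 0.42 = 34.44
A_total = 56.99 + 39.48 + 9.92 + 34.44 = 140.83 m^2


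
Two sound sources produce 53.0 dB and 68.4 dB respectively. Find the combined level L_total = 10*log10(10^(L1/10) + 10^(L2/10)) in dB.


10^(53.0/10) = 199526
10^(68.4/10) = 6.91831e+06
Sum = 199526 + 6.91831e+06 = 7.11784e+06
L_total = 10*log10(7.11784e+06) = 68.523 dB


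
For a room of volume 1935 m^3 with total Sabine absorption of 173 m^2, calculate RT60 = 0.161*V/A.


RT60 = 0.161 * 1935 / 173 = 1.8008 s


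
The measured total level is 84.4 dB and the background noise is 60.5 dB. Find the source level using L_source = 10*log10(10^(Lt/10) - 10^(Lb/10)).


10^(84.4/10) = 2.75423e+08
10^(60.5/10) = 1.12202e+06
Difference = 2.75423e+08 - 1.12202e+06 = 2.74301e+08
L_source = 10*log10(2.74301e+08) = 84.382 dB


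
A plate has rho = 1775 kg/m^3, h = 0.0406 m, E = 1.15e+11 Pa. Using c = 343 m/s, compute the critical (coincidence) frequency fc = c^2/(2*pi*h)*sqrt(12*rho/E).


12*rho/E = 12*1775/1.15e+11 = 1.85217e-07
sqrt(12*rho/E) = sqrt(1.85217e-07) = 0.000430368
c^2/(2*pi*h) = 343^2/(2*pi*0.0406) = 461193
fc = 461193 * 0.000430368 = 198.48 Hz


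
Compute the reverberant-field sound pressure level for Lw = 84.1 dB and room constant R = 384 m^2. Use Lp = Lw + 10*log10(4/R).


4/R = 4/384 = 0.0104167
Lp = 84.1 + 10*log10(0.0104167) = 64.277 dB


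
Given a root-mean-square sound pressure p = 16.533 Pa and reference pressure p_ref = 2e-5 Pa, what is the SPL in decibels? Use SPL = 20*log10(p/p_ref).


p / p_ref = 16.533 / 2e-5 = 826650
SPL = 20 * log10(826650) = 118.35 dB


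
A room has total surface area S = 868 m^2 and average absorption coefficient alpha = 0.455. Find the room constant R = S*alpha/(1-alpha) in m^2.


R = 868 * 0.455 / (1 - 0.455) = 724.66 m^2


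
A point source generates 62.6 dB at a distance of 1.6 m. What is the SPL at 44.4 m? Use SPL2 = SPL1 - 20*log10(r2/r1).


r2/r1 = 44.4/1.6 = 27.75
Correction = 20*log10(27.75) = 28.8653 dB
SPL2 = 62.6 - 28.8653 = 33.735 dB


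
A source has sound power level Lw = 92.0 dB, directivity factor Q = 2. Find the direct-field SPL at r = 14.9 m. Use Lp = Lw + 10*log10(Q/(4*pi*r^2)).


4*pi*r^2 = 4*pi*14.9^2 = 2789.86 m^2
Q / (4*pi*r^2) = 2 / 2789.86 = 0.000716882
Lp = 92.0 + 10*log10(0.000716882) = 60.554 dB


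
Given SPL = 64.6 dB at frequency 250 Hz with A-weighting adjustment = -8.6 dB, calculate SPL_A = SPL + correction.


A-weighting table: 250 Hz -> -8.6 dB correction
SPL_A = SPL + correction = 64.6 + (-8.6) = 56 dBA


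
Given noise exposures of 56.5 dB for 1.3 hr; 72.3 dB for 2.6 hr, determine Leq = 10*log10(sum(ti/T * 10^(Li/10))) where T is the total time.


T_total = 1.3 + 2.6 = 3.9 hr
(1.3/3.9) * 10^(56.5/10) = 148895
(2.6/3.9) * 10^(72.3/10) = 1.13216e+07
Sum = 148895 + 1.13216e+07 = 1.14705e+07
Leq = 10*log10(1.14705e+07) = 70.596 dB


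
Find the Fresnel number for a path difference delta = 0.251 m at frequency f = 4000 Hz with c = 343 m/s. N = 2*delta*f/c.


N = 2*delta*f/c = 2*delta/lambda, where lambda = c/f
lambda = 343 / 4000 = 0.08575 m
N = 2 * 0.251 / 0.08575 = 5.8542


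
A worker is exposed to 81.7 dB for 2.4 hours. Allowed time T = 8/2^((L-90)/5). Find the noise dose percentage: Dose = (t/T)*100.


T_allowed = 8 / 2^((81.7 - 90)/5) = 25.2813 hr
Dose = 2.4 / 25.2813 * 100 = 9.4932 %


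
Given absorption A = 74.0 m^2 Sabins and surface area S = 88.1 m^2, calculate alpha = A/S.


Absorption coefficient = absorbed power / incident power
alpha = A / S = 74.0 / 88.1 = 0.83995


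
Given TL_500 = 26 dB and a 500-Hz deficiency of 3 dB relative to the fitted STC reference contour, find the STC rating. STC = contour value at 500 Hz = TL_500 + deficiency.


By ASTM E413, STC = value of the fitted reference contour at 500 Hz.
Contour value at 500 Hz = TL_500 + deficiency = 26 + 3 = 29
STC = 29


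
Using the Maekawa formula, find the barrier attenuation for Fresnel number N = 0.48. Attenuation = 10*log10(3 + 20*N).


3 + 20*N = 3 + 20*0.48 = 12.6
Att = 10*log10(12.6) = 11.004 dB


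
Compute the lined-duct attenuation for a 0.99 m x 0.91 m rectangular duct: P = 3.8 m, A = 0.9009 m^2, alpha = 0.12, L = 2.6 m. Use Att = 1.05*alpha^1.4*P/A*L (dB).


alpha^1.4 = 0.12^1.4 = 0.0513871
Attenuation rate = 1.05 * alpha^1.4 * P / A
= 1.05 * 0.0513871 * 3.8 / 0.9009 = 0.227589 dB/m
Total Att = 0.227589 * 2.6 = 0.59173 dB


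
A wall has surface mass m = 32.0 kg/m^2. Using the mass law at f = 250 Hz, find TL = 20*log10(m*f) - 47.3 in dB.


m * f = 32.0 * 250 = 8000
20*log10(8000) = 78.0618 dB
TL = 78.0618 - 47.3 = 30.762 dB


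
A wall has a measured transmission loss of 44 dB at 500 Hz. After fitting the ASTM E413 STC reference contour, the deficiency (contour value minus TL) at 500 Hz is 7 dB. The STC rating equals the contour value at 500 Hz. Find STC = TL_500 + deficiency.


By ASTM E413, STC = value of the fitted reference contour at 500 Hz.
Contour value at 500 Hz = TL_500 + deficiency = 44 + 7 = 51
STC = 51


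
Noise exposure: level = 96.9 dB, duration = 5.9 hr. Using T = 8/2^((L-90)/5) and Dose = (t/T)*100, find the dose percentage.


T_allowed = 8 / 2^((96.9 - 90)/5) = 3.07375 hr
Dose = 5.9 / 3.07375 * 100 = 191.95 %


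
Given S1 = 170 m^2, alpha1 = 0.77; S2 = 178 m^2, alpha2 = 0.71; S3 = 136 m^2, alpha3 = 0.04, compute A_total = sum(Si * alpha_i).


170 * 0.77 = 130.9
178 * 0.71 = 126.38
136 * 0.04 = 5.44
A_total = 130.9 + 126.38 + 5.44 = 262.72 m^2


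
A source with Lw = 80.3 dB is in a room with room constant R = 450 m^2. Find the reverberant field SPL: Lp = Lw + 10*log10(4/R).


4/R = 4/450 = 0.00888889
Lp = 80.3 + 10*log10(0.00888889) = 59.788 dB


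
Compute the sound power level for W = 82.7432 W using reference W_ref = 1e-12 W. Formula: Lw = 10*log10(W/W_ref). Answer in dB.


W / W_ref = 82.7432 / 1e-12 = 8.27432e+13
Lw = 10 * log10(8.27432e+13) = 139.18 dB


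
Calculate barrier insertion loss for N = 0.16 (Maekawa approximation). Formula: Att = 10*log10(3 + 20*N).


3 + 20*N = 3 + 20*0.16 = 6.2
Att = 10*log10(6.2) = 7.9239 dB


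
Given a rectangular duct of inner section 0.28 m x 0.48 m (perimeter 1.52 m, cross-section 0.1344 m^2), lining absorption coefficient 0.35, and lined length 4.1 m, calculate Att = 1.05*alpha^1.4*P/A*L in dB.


alpha^1.4 = 0.35^1.4 = 0.229983
Attenuation rate = 1.05 * alpha^1.4 * P / A
= 1.05 * 0.229983 * 1.52 / 0.1344 = 2.73105 dB/m
Total Att = 2.73105 * 4.1 = 11.197 dB


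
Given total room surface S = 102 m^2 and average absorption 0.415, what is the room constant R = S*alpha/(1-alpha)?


R = 102 * 0.415 / (1 - 0.415) = 72.359 m^2


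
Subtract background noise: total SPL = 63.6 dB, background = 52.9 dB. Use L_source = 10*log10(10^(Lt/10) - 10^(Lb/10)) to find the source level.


10^(63.6/10) = 2.29087e+06
10^(52.9/10) = 194984
Difference = 2.29087e+06 - 194984 = 2.09589e+06
L_source = 10*log10(2.09589e+06) = 63.214 dB


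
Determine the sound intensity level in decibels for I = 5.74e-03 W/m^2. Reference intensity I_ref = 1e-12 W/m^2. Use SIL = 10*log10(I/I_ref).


I / I_ref = 5.74e-03 / 1e-12 = 5.74e+09
SIL = 10 * log10(5.74e+09) = 97.589 dB


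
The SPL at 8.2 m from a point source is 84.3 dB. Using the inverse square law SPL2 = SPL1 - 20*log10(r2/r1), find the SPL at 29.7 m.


r2/r1 = 29.7/8.2 = 3.62195
Correction = 20*log10(3.62195) = 11.1788 dB
SPL2 = 84.3 - 11.1788 = 73.121 dB


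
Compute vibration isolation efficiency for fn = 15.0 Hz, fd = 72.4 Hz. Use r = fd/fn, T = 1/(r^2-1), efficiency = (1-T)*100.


r = 72.4 / 15.0 = 4.82667
r^2 - 1 = 4.82667^2 - 1 = 22.2967
T = 1/22.2967 = 0.0448497
Efficiency = (1 - 0.0448497)*100 = 95.515 %


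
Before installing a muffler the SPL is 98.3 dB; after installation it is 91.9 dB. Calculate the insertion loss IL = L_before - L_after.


Insertion loss = SPL without muffler - SPL with muffler
IL = 98.3 - 91.9 = 6.4 dB


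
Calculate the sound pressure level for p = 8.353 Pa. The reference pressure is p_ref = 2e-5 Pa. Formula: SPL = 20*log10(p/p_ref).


p / p_ref = 8.353 / 2e-5 = 417650
SPL = 20 * log10(417650) = 112.42 dB


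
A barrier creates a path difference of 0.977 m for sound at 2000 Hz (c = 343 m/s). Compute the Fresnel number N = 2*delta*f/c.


N = 2*delta*f/c = 2*delta/lambda, where lambda = c/f
lambda = 343 / 2000 = 0.1715 m
N = 2 * 0.977 / 0.1715 = 11.394


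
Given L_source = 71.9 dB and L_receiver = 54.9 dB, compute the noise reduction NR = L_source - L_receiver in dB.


NR = L_source - L_receiver (difference between source and receiving room levels)
NR = 71.9 - 54.9 = 17 dB


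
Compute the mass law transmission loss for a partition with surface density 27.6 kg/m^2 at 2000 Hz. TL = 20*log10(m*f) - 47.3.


m * f = 27.6 * 2000 = 55200
20*log10(55200) = 94.8388 dB
TL = 94.8388 - 47.3 = 47.539 dB


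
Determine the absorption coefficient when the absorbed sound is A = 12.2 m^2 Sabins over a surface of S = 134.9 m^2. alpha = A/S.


Absorption coefficient = absorbed power / incident power
alpha = A / S = 12.2 / 134.9 = 0.090437


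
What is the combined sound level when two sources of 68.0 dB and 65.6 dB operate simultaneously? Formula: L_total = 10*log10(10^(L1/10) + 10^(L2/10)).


10^(68.0/10) = 6.30957e+06
10^(65.6/10) = 3.63078e+06
Sum = 6.30957e+06 + 3.63078e+06 = 9.94035e+06
L_total = 10*log10(9.94035e+06) = 69.974 dB


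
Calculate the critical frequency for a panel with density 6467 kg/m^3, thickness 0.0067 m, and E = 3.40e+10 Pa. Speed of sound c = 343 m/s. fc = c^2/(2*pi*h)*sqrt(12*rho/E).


12*rho/E = 12*6467/3.40e+10 = 2.28247e-06
sqrt(12*rho/E) = sqrt(2.28247e-06) = 0.00151078
c^2/(2*pi*h) = 343^2/(2*pi*0.0067) = 2.79469e+06
fc = 2.79469e+06 * 0.00151078 = 4222.2 Hz


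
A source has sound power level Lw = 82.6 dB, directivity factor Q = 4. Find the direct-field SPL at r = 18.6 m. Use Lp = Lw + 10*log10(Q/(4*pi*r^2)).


4*pi*r^2 = 4*pi*18.6^2 = 4347.46 m^2
Q / (4*pi*r^2) = 4 / 4347.46 = 0.000920077
Lp = 82.6 + 10*log10(0.000920077) = 52.238 dB


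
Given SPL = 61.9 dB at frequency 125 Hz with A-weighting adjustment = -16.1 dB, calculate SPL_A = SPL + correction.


A-weighting table: 125 Hz -> -16.1 dB correction
SPL_A = SPL + correction = 61.9 + (-16.1) = 45.8 dBA


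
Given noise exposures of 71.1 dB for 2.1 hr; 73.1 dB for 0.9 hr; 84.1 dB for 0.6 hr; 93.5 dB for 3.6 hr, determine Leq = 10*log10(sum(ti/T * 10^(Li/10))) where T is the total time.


T_total = 2.1 + 0.9 + 0.6 + 3.6 = 7.2 hr
(2.1/7.2) * 10^(71.1/10) = 3.75739e+06
(0.9/7.2) * 10^(73.1/10) = 2.55217e+06
(0.6/7.2) * 10^(84.1/10) = 2.142e+07
(3.6/7.2) * 10^(93.5/10) = 1.11936e+09
Sum = 3.75739e+06 + 2.55217e+06 + 2.142e+07 + 1.11936e+09 = 1.14709e+09
Leq = 10*log10(1.14709e+09) = 90.596 dB


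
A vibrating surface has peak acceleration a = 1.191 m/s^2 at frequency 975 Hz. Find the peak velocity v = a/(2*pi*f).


omega = 2*pi*f = 2*pi*975 = 6126.11 rad/s
v = a / omega = 1.191 / 6126.11 = 0.00019441 m/s


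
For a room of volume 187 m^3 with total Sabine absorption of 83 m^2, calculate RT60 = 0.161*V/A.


RT60 = 0.161 * 187 / 83 = 0.36273 s


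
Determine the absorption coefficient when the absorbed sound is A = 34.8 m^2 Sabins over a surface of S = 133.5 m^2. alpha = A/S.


Absorption coefficient = absorbed power / incident power
alpha = A / S = 34.8 / 133.5 = 0.26067


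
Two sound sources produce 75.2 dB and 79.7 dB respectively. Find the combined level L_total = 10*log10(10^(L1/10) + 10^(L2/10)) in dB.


10^(75.2/10) = 3.31131e+07
10^(79.7/10) = 9.33254e+07
Sum = 3.31131e+07 + 9.33254e+07 = 1.26438e+08
L_total = 10*log10(1.26438e+08) = 81.019 dB


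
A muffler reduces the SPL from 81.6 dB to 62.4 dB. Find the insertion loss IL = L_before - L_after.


Insertion loss = SPL without muffler - SPL with muffler
IL = 81.6 - 62.4 = 19.2 dB


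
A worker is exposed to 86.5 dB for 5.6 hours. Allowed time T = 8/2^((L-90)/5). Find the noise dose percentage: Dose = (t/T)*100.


T_allowed = 8 / 2^((86.5 - 90)/5) = 12.996 hr
Dose = 5.6 / 12.996 * 100 = 43.09 %


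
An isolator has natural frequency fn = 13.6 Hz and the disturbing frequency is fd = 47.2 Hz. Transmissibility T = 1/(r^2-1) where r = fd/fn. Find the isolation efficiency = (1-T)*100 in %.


r = 47.2 / 13.6 = 3.47059
r^2 - 1 = 3.47059^2 - 1 = 11.045
T = 1/11.045 = 0.0905387
Efficiency = (1 - 0.0905387)*100 = 90.946 %


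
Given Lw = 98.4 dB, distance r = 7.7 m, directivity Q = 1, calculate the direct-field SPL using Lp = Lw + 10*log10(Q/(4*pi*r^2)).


4*pi*r^2 = 4*pi*7.7^2 = 745.06 m^2
Q / (4*pi*r^2) = 1 / 745.06 = 0.00134217
Lp = 98.4 + 10*log10(0.00134217) = 69.678 dB


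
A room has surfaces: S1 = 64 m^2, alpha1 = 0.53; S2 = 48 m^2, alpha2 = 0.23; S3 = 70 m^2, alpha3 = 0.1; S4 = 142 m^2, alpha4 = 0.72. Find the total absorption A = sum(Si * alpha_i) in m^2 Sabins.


64 * 0.53 = 33.92
48 * 0.23 = 11.04
70 * 0.1 = 7
142 * 0.72 = 102.24
A_total = 33.92 + 11.04 + 7 + 102.24 = 154.2 m^2


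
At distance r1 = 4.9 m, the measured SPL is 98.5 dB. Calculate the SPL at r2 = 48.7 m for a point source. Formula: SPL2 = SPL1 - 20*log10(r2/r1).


r2/r1 = 48.7/4.9 = 9.93878
Correction = 20*log10(9.93878) = 19.9467 dB
SPL2 = 98.5 - 19.9467 = 78.553 dB


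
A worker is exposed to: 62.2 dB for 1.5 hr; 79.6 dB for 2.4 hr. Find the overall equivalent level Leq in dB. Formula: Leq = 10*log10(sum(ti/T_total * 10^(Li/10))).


T_total = 1.5 + 2.4 = 3.9 hr
(1.5/3.9) * 10^(62.2/10) = 638303
(2.4/3.9) * 10^(79.6/10) = 5.61237e+07
Sum = 638303 + 5.61237e+07 = 5.6762e+07
Leq = 10*log10(5.6762e+07) = 77.541 dB


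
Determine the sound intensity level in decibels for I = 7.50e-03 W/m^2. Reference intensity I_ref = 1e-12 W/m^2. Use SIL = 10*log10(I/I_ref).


I / I_ref = 7.50e-03 / 1e-12 = 7.5e+09
SIL = 10 * log10(7.5e+09) = 98.751 dB


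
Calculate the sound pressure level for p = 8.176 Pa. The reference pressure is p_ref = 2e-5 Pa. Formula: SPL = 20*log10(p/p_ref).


p / p_ref = 8.176 / 2e-5 = 408800
SPL = 20 * log10(408800) = 112.23 dB


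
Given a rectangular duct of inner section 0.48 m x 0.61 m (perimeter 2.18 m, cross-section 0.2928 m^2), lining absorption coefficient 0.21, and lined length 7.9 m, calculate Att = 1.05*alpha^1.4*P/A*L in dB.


alpha^1.4 = 0.21^1.4 = 0.112488
Attenuation rate = 1.05 * alpha^1.4 * P / A
= 1.05 * 0.112488 * 2.18 / 0.2928 = 0.879389 dB/m
Total Att = 0.879389 * 7.9 = 6.9472 dB


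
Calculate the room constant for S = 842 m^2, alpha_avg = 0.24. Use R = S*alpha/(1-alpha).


R = 842 * 0.24 / (1 - 0.24) = 265.89 m^2


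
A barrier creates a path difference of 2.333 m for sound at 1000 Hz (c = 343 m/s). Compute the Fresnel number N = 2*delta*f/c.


N = 2*delta*f/c = 2*delta/lambda, where lambda = c/f
lambda = 343 / 1000 = 0.343 m
N = 2 * 2.333 / 0.343 = 13.603


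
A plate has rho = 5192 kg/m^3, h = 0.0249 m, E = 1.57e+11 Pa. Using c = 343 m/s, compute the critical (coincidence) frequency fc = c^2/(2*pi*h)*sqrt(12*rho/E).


12*rho/E = 12*5192/1.57e+11 = 3.96841e-07
sqrt(12*rho/E) = sqrt(3.96841e-07) = 0.000629953
c^2/(2*pi*h) = 343^2/(2*pi*0.0249) = 751985
fc = 751985 * 0.000629953 = 473.72 Hz


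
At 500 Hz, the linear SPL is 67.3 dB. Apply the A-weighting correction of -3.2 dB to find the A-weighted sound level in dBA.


A-weighting table: 500 Hz -> -3.2 dB correction
SPL_A = SPL + correction = 67.3 + (-3.2) = 64.1 dBA


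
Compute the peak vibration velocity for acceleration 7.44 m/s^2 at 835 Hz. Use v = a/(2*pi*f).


omega = 2*pi*f = 2*pi*835 = 5246.46 rad/s
v = a / omega = 7.44 / 5246.46 = 0.0014181 m/s


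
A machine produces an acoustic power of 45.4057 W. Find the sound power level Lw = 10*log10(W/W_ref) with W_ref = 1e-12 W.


W / W_ref = 45.4057 / 1e-12 = 4.54057e+13
Lw = 10 * log10(4.54057e+13) = 136.57 dB


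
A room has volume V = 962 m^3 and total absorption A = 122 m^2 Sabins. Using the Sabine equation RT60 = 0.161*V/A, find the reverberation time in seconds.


RT60 = 0.161 * 962 / 122 = 1.2695 s


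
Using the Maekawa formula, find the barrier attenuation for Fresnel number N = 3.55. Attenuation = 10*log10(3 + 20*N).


3 + 20*N = 3 + 20*3.55 = 74
Att = 10*log10(74) = 18.692 dB


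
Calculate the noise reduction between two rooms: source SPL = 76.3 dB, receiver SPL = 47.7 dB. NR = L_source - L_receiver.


NR = L_source - L_receiver (difference between source and receiving room levels)
NR = 76.3 - 47.7 = 28.6 dB


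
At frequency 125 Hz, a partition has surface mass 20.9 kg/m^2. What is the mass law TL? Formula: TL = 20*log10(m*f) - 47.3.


m * f = 20.9 * 125 = 2612.5
20*log10(2612.5) = 68.3411 dB
TL = 68.3411 - 47.3 = 21.041 dB


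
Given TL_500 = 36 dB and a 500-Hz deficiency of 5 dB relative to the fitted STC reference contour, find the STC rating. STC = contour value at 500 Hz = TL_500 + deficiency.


By ASTM E413, STC = value of the fitted reference contour at 500 Hz.
Contour value at 500 Hz = TL_500 + deficiency = 36 + 5 = 41
STC = 41


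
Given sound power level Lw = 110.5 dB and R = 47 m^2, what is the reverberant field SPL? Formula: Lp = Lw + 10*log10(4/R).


4/R = 4/47 = 0.0851064
Lp = 110.5 + 10*log10(0.0851064) = 99.8 dB


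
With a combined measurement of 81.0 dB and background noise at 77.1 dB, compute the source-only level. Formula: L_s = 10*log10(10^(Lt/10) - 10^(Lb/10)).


10^(81.0/10) = 1.25893e+08
10^(77.1/10) = 5.12861e+07
Difference = 1.25893e+08 - 5.12861e+07 = 7.46069e+07
L_source = 10*log10(7.46069e+07) = 78.728 dB


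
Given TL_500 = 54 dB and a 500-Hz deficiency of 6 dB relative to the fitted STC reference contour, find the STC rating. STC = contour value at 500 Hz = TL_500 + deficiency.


By ASTM E413, STC = value of the fitted reference contour at 500 Hz.
Contour value at 500 Hz = TL_500 + deficiency = 54 + 6 = 60
STC = 60


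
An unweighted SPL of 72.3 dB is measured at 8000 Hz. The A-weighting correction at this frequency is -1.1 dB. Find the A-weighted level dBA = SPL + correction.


A-weighting table: 8000 Hz -> -1.1 dB correction
SPL_A = SPL + correction = 72.3 + (-1.1) = 71.2 dBA


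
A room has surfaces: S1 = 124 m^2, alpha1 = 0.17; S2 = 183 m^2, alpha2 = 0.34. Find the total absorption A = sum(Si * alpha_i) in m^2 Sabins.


124 * 0.17 = 21.08
183 * 0.34 = 62.22
A_total = 21.08 + 62.22 = 83.3 m^2


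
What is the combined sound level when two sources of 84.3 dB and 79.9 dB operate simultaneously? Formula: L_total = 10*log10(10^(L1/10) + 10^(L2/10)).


10^(84.3/10) = 2.69153e+08
10^(79.9/10) = 9.77237e+07
Sum = 2.69153e+08 + 9.77237e+07 = 3.66877e+08
L_total = 10*log10(3.66877e+08) = 85.645 dB


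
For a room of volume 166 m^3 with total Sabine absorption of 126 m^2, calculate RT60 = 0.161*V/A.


RT60 = 0.161 * 166 / 126 = 0.21211 s


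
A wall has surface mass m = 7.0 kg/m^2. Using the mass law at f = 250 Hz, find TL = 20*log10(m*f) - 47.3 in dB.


m * f = 7.0 * 250 = 1750
20*log10(1750) = 64.8608 dB
TL = 64.8608 - 47.3 = 17.561 dB


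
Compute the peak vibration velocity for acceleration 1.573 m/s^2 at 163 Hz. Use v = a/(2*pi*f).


omega = 2*pi*f = 2*pi*163 = 1024.16 rad/s
v = a / omega = 1.573 / 1024.16 = 0.0015359 m/s


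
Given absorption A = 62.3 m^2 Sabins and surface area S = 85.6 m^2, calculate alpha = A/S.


Absorption coefficient = absorbed power / incident power
alpha = A / S = 62.3 / 85.6 = 0.7278


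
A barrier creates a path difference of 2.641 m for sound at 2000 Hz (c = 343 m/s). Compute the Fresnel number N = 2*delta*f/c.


N = 2*delta*f/c = 2*delta/lambda, where lambda = c/f
lambda = 343 / 2000 = 0.1715 m
N = 2 * 2.641 / 0.1715 = 30.799


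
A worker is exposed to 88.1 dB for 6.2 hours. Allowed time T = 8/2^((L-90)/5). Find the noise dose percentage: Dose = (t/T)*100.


T_allowed = 8 / 2^((88.1 - 90)/5) = 10.4107 hr
Dose = 6.2 / 10.4107 * 100 = 59.554 %


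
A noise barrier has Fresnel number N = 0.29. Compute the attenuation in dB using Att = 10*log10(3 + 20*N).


3 + 20*N = 3 + 20*0.29 = 8.8
Att = 10*log10(8.8) = 9.4448 dB


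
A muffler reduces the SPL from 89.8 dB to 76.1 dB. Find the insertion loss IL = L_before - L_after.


Insertion loss = SPL without muffler - SPL with muffler
IL = 89.8 - 76.1 = 13.7 dB


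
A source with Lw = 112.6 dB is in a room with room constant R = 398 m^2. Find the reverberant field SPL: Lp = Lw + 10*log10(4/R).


4/R = 4/398 = 0.0100503
Lp = 112.6 + 10*log10(0.0100503) = 92.622 dB


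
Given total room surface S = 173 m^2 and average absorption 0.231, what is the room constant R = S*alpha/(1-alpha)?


R = 173 * 0.231 / (1 - 0.231) = 51.967 m^2


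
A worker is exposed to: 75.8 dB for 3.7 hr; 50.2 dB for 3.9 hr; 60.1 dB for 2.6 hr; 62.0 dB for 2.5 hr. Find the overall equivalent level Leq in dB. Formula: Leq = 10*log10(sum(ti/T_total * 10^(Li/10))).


T_total = 3.7 + 3.9 + 2.6 + 2.5 = 12.7 hr
(3.7/12.7) * 10^(75.8/10) = 1.10764e+07
(3.9/12.7) * 10^(50.2/10) = 32155.9
(2.6/12.7) * 10^(60.1/10) = 209493
(2.5/12.7) * 10^(62.0/10) = 311987
Sum = 1.10764e+07 + 32155.9 + 209493 + 311987 = 1.163e+07
Leq = 10*log10(1.163e+07) = 70.656 dB


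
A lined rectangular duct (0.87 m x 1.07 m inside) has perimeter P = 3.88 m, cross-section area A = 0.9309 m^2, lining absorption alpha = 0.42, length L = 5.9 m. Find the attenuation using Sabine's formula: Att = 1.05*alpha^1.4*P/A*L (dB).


alpha^1.4 = 0.42^1.4 = 0.296858
Attenuation rate = 1.05 * alpha^1.4 * P / A
= 1.05 * 0.296858 * 3.88 / 0.9309 = 1.29917 dB/m
Total Att = 1.29917 * 5.9 = 7.6651 dB


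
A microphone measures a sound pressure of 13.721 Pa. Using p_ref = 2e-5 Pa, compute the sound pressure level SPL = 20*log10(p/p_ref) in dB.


p / p_ref = 13.721 / 2e-5 = 686050
SPL = 20 * log10(686050) = 116.73 dB


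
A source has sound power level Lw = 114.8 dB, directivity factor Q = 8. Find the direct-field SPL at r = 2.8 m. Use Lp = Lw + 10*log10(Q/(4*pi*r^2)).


4*pi*r^2 = 4*pi*2.8^2 = 98.5203 m^2
Q / (4*pi*r^2) = 8 / 98.5203 = 0.0812015
Lp = 114.8 + 10*log10(0.0812015) = 103.9 dB


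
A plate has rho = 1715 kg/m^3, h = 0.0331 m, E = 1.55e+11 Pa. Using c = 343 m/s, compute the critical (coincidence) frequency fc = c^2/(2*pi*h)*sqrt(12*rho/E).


12*rho/E = 12*1715/1.55e+11 = 1.32774e-07
sqrt(12*rho/E) = sqrt(1.32774e-07) = 0.000364382
c^2/(2*pi*h) = 343^2/(2*pi*0.0331) = 565692
fc = 565692 * 0.000364382 = 206.13 Hz


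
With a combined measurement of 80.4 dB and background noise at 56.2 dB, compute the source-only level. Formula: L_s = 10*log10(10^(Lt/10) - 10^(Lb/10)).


10^(80.4/10) = 1.09648e+08
10^(56.2/10) = 416869
Difference = 1.09648e+08 - 416869 = 1.09231e+08
L_source = 10*log10(1.09231e+08) = 80.383 dB


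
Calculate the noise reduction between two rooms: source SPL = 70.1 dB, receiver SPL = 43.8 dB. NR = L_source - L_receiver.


NR = L_source - L_receiver (difference between source and receiving room levels)
NR = 70.1 - 43.8 = 26.3 dB


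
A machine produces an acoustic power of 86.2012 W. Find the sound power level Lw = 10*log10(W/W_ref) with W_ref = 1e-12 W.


W / W_ref = 86.2012 / 1e-12 = 8.62012e+13
Lw = 10 * log10(8.62012e+13) = 139.36 dB


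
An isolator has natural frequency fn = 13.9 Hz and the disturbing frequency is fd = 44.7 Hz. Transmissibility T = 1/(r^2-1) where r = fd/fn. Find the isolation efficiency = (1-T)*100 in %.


r = 44.7 / 13.9 = 3.21583
r^2 - 1 = 3.21583^2 - 1 = 9.34156
T = 1/9.34156 = 0.107049
Efficiency = (1 - 0.107049)*100 = 89.295 %


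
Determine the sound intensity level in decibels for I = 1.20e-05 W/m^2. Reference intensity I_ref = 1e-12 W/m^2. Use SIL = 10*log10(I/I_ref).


I / I_ref = 1.20e-05 / 1e-12 = 1.2e+07
SIL = 10 * log10(1.2e+07) = 70.792 dB


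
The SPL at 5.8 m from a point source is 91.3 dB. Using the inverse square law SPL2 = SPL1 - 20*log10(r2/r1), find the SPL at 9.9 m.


r2/r1 = 9.9/5.8 = 1.7069
Correction = 20*log10(1.7069) = 4.64416 dB
SPL2 = 91.3 - 4.64416 = 86.656 dB


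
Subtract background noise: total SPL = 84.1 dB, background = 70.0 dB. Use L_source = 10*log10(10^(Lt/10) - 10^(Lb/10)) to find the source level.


10^(84.1/10) = 2.5704e+08
10^(70.0/10) = 1e+07
Difference = 2.5704e+08 - 1e+07 = 2.4704e+08
L_source = 10*log10(2.4704e+08) = 83.928 dB


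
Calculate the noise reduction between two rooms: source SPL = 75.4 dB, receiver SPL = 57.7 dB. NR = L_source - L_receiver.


NR = L_source - L_receiver (difference between source and receiving room levels)
NR = 75.4 - 57.7 = 17.7 dB


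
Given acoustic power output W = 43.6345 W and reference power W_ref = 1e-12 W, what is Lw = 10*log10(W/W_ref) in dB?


W / W_ref = 43.6345 / 1e-12 = 4.36345e+13
Lw = 10 * log10(4.36345e+13) = 136.4 dB


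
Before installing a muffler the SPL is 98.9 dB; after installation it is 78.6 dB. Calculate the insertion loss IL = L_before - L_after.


Insertion loss = SPL without muffler - SPL with muffler
IL = 98.9 - 78.6 = 20.3 dB


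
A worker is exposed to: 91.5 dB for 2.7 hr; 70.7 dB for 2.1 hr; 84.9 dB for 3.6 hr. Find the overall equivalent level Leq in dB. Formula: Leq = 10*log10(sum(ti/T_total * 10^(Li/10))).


T_total = 2.7 + 2.1 + 3.6 = 8.4 hr
(2.7/8.4) * 10^(91.5/10) = 4.5403e+08
(2.1/8.4) * 10^(70.7/10) = 2.93724e+06
(3.6/8.4) * 10^(84.9/10) = 1.32441e+08
Sum = 4.5403e+08 + 2.93724e+06 + 1.32441e+08 = 5.89408e+08
Leq = 10*log10(5.89408e+08) = 87.704 dB


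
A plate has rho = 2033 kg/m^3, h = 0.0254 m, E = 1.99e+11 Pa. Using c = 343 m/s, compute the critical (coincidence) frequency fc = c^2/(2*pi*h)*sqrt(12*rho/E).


12*rho/E = 12*2033/1.99e+11 = 1.22593e-07
sqrt(12*rho/E) = sqrt(1.22593e-07) = 0.000350133
c^2/(2*pi*h) = 343^2/(2*pi*0.0254) = 737182
fc = 737182 * 0.000350133 = 258.11 Hz


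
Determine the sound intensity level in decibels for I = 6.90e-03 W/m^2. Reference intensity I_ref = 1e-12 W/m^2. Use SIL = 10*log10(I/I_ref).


I / I_ref = 6.90e-03 / 1e-12 = 6.9e+09
SIL = 10 * log10(6.9e+09) = 98.388 dB


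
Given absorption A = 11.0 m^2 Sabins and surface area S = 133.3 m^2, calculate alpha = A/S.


Absorption coefficient = absorbed power / incident power
alpha = A / S = 11.0 / 133.3 = 0.082521


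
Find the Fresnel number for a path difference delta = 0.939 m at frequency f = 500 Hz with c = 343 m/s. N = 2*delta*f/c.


N = 2*delta*f/c = 2*delta/lambda, where lambda = c/f
lambda = 343 / 500 = 0.686 m
N = 2 * 0.939 / 0.686 = 2.7376


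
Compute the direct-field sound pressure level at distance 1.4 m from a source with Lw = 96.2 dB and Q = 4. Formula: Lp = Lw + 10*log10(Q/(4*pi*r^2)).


4*pi*r^2 = 4*pi*1.4^2 = 24.6301 m^2
Q / (4*pi*r^2) = 4 / 24.6301 = 0.162403
Lp = 96.2 + 10*log10(0.162403) = 88.306 dB


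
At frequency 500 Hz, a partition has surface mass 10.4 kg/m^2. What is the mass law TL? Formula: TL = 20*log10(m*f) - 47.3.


m * f = 10.4 * 500 = 5200
20*log10(5200) = 74.3201 dB
TL = 74.3201 - 47.3 = 27.02 dB


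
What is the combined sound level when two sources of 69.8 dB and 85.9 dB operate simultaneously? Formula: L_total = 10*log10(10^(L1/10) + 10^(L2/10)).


10^(69.8/10) = 9.54993e+06
10^(85.9/10) = 3.89045e+08
Sum = 9.54993e+06 + 3.89045e+08 = 3.98595e+08
L_total = 10*log10(3.98595e+08) = 86.005 dB


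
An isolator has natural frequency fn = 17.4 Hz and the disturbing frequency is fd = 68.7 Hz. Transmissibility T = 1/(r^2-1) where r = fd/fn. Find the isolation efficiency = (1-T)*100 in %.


r = 68.7 / 17.4 = 3.94828
r^2 - 1 = 3.94828^2 - 1 = 14.5889
T = 1/14.5889 = 0.0685453
Efficiency = (1 - 0.0685453)*100 = 93.145 %


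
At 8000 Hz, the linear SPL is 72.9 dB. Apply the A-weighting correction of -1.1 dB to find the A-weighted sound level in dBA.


A-weighting table: 8000 Hz -> -1.1 dB correction
SPL_A = SPL + correction = 72.9 + (-1.1) = 71.8 dBA


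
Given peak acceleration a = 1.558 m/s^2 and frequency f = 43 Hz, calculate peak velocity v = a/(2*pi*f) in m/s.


omega = 2*pi*f = 2*pi*43 = 270.177 rad/s
v = a / omega = 1.558 / 270.177 = 0.0057666 m/s


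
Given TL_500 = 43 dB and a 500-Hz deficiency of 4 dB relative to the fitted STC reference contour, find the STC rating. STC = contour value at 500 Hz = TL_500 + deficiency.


By ASTM E413, STC = value of the fitted reference contour at 500 Hz.
Contour value at 500 Hz = TL_500 + deficiency = 43 + 4 = 47
STC = 47


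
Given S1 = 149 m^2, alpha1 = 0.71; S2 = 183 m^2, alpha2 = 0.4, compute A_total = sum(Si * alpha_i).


149 * 0.71 = 105.79
183 * 0.4 = 73.2
A_total = 105.79 + 73.2 = 178.99 m^2


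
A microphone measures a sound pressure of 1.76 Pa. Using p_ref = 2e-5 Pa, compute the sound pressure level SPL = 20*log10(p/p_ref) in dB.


p / p_ref = 1.76 / 2e-5 = 88000
SPL = 20 * log10(88000) = 98.89 dB


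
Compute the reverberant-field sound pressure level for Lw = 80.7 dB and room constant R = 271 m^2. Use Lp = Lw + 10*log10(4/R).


4/R = 4/271 = 0.0147601
Lp = 80.7 + 10*log10(0.0147601) = 62.391 dB


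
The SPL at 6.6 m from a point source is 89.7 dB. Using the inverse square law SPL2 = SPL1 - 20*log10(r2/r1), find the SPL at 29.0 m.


r2/r1 = 29.0/6.6 = 4.39394
Correction = 20*log10(4.39394) = 12.8571 dB
SPL2 = 89.7 - 12.8571 = 76.843 dB


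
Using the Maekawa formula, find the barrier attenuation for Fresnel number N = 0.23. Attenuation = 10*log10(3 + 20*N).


3 + 20*N = 3 + 20*0.23 = 7.6
Att = 10*log10(7.6) = 8.8081 dB
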